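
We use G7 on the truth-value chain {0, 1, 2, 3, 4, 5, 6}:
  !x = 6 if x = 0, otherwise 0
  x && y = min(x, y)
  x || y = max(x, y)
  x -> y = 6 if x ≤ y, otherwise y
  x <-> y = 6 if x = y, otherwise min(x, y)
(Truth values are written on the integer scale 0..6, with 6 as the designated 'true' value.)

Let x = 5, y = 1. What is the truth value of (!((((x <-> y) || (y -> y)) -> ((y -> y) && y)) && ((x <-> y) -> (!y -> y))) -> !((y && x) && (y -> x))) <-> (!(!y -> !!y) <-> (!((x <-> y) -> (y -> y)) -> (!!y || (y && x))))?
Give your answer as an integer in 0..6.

x <-> y = 5 <-> 1 = 1
y -> y = 1 -> 1 = 6
(x <-> y) || (y -> y) = 1 || 6 = 6
y -> y = 1 -> 1 = 6
(y -> y) && y = 6 && 1 = 1
((x <-> y) || (y -> y)) -> ((y -> y) && y) = 6 -> 1 = 1
x <-> y = 5 <-> 1 = 1
!y = !1 = 0
!y -> y = 0 -> 1 = 6
(x <-> y) -> (!y -> y) = 1 -> 6 = 6
(((x <-> y) || (y -> y)) -> ((y -> y) && y)) && ((x <-> y) -> (!y -> y)) = 1 && 6 = 1
!((((x <-> y) || (y -> y)) -> ((y -> y) && y)) && ((x <-> y) -> (!y -> y))) = !1 = 0
y && x = 1 && 5 = 1
y -> x = 1 -> 5 = 6
(y && x) && (y -> x) = 1 && 6 = 1
!((y && x) && (y -> x)) = !1 = 0
!((((x <-> y) || (y -> y)) -> ((y -> y) && y)) && ((x <-> y) -> (!y -> y))) -> !((y && x) && (y -> x)) = 0 -> 0 = 6
!y = !1 = 0
!y = !1 = 0
!!y = !0 = 6
!y -> !!y = 0 -> 6 = 6
!(!y -> !!y) = !6 = 0
x <-> y = 5 <-> 1 = 1
y -> y = 1 -> 1 = 6
(x <-> y) -> (y -> y) = 1 -> 6 = 6
!((x <-> y) -> (y -> y)) = !6 = 0
!y = !1 = 0
!!y = !0 = 6
y && x = 1 && 5 = 1
!!y || (y && x) = 6 || 1 = 6
!((x <-> y) -> (y -> y)) -> (!!y || (y && x)) = 0 -> 6 = 6
!(!y -> !!y) <-> (!((x <-> y) -> (y -> y)) -> (!!y || (y && x))) = 0 <-> 6 = 0
(!((((x <-> y) || (y -> y)) -> ((y -> y) && y)) && ((x <-> y) -> (!y -> y))) -> !((y && x) && (y -> x))) <-> (!(!y -> !!y) <-> (!((x <-> y) -> (y -> y)) -> (!!y || (y && x)))) = 6 <-> 0 = 0

0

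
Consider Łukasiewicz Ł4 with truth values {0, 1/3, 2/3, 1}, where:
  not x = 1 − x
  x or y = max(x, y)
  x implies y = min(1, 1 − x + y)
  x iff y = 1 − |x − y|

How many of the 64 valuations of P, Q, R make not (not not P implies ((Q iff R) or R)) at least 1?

value 1: 1 assignment (counts)
value 2/3: 3 assignments
value 1/3: 9 assignments
value 0: 51 assignments
So 1 of the 64 assignments meets the threshold.

1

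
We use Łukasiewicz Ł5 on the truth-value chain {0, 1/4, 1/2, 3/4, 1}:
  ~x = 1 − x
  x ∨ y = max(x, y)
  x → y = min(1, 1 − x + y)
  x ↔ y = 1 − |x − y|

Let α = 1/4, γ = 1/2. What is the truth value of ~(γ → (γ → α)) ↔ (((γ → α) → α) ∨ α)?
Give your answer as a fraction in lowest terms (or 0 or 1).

γ → α = 1/2 → 1/4 = 3/4
γ → (γ → α) = 1/2 → 3/4 = 1
~(γ → (γ → α)) = ~1 = 0
γ → α = 1/2 → 1/4 = 3/4
(γ → α) → α = 3/4 → 1/4 = 1/2
((γ → α) → α) ∨ α = 1/2 ∨ 1/4 = 1/2
~(γ → (γ → α)) ↔ (((γ → α) → α) ∨ α) = 0 ↔ 1/2 = 1/2

1/2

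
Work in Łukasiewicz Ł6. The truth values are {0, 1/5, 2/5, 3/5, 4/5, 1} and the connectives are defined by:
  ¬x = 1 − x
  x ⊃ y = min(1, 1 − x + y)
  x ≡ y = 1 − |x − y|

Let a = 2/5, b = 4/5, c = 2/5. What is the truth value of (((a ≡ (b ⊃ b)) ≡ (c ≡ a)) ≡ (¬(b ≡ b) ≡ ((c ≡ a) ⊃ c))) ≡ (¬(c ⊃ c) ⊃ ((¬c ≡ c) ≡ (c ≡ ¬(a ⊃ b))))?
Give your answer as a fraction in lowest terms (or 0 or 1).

4/5

b ⊃ b = 4/5 ⊃ 4/5 = 1
a ≡ (b ⊃ b) = 2/5 ≡ 1 = 2/5
c ≡ a = 2/5 ≡ 2/5 = 1
(a ≡ (b ⊃ b)) ≡ (c ≡ a) = 2/5 ≡ 1 = 2/5
b ≡ b = 4/5 ≡ 4/5 = 1
¬(b ≡ b) = ¬1 = 0
c ≡ a = 2/5 ≡ 2/5 = 1
(c ≡ a) ⊃ c = 1 ⊃ 2/5 = 2/5
¬(b ≡ b) ≡ ((c ≡ a) ⊃ c) = 0 ≡ 2/5 = 3/5
((a ≡ (b ⊃ b)) ≡ (c ≡ a)) ≡ (¬(b ≡ b) ≡ ((c ≡ a) ⊃ c)) = 2/5 ≡ 3/5 = 4/5
c ⊃ c = 2/5 ⊃ 2/5 = 1
¬(c ⊃ c) = ¬1 = 0
¬c = ¬2/5 = 3/5
¬c ≡ c = 3/5 ≡ 2/5 = 4/5
a ⊃ b = 2/5 ⊃ 4/5 = 1
¬(a ⊃ b) = ¬1 = 0
c ≡ ¬(a ⊃ b) = 2/5 ≡ 0 = 3/5
(¬c ≡ c) ≡ (c ≡ ¬(a ⊃ b)) = 4/5 ≡ 3/5 = 4/5
¬(c ⊃ c) ⊃ ((¬c ≡ c) ≡ (c ≡ ¬(a ⊃ b))) = 0 ⊃ 4/5 = 1
(((a ≡ (b ⊃ b)) ≡ (c ≡ a)) ≡ (¬(b ≡ b) ≡ ((c ≡ a) ⊃ c))) ≡ (¬(c ⊃ c) ⊃ ((¬c ≡ c) ≡ (c ≡ ¬(a ⊃ b)))) = 4/5 ≡ 1 = 4/5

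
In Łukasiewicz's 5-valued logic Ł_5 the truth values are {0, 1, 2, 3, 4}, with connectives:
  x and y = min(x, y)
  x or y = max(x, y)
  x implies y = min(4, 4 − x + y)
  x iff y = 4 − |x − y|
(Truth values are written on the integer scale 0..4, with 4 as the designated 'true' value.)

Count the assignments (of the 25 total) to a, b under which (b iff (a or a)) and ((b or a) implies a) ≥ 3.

13

value 4: 5 assignments (counts)
value 3: 8 assignments (counts)
value 2: 6 assignments
value 1: 4 assignments
value 0: 2 assignments
So 13 of the 25 assignments meet the threshold.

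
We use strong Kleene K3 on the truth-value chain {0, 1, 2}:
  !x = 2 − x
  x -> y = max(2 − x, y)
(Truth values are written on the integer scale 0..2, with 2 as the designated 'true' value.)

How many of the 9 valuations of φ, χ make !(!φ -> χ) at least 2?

φ = 0, χ = 0 ↦ 2  ≥
φ = 0, χ = 1 ↦ 1  <
φ = 0, χ = 2 ↦ 0  <
φ = 1, χ = 0 ↦ 1  <
φ = 1, χ = 1 ↦ 1  <
φ = 1, χ = 2 ↦ 0  <
φ = 2, χ = 0 ↦ 0  <
φ = 2, χ = 1 ↦ 0  <
φ = 2, χ = 2 ↦ 0  <
So 1 of the 9 assignments meets the threshold.

1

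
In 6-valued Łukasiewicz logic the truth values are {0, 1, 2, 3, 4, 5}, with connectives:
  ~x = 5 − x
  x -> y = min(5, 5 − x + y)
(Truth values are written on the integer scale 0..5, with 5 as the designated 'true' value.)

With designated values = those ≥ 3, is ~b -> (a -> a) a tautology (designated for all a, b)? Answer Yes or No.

Yes

At a = 4, b = 2, for instance:
~b = ~2 = 3
a -> a = 4 -> 4 = 5
~b -> (a -> a) = 3 -> 5 = 5
and checking the remaining 35 assignments likewise gives ≥ 3 in every case.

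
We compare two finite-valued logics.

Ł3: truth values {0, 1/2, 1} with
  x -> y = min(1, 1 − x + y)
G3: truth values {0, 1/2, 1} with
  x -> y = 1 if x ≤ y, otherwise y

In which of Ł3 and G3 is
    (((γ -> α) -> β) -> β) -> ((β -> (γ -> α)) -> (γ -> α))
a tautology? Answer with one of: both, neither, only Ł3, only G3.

only Ł3

In Ł3: every assignment gives 1 — tautology.
In G3: at α = 1/2, β = 0, γ = 1 the value is 1/2 — not a tautology.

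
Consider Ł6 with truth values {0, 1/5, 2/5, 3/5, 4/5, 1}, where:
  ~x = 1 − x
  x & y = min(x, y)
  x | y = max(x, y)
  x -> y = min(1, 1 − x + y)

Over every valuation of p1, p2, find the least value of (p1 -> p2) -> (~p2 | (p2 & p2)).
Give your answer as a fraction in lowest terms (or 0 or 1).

3/5

Take p1 = 0, p2 = 2/5:
p1 -> p2 = 0 -> 2/5 = 1
~p2 = ~2/5 = 3/5
p2 & p2 = 2/5 & 2/5 = 2/5
~p2 | (p2 & p2) = 3/5 | 2/5 = 3/5
(p1 -> p2) -> (~p2 | (p2 & p2)) = 1 -> 3/5 = 3/5
No assignment yields a value below 3/5, so this is the minimum.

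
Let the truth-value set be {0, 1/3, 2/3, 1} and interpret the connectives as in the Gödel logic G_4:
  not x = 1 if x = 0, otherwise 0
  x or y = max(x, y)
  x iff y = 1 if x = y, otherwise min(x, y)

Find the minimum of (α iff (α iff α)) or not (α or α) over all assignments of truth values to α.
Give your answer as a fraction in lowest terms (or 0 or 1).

Take α = 1/3:
α iff α = 1/3 iff 1/3 = 1
α iff (α iff α) = 1/3 iff 1 = 1/3
α or α = 1/3 or 1/3 = 1/3
not (α or α) = not 1/3 = 0
(α iff (α iff α)) or not (α or α) = 1/3 or 0 = 1/3
No assignment yields a value below 1/3, so this is the minimum.

1/3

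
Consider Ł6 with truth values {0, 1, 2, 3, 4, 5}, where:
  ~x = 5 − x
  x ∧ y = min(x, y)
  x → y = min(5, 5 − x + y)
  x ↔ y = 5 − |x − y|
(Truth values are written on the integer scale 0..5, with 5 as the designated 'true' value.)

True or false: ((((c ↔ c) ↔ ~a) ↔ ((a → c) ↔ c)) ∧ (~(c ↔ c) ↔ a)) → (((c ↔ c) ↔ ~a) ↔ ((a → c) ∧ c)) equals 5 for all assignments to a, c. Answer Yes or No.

No

Counterexample: take a = 1, c = 0.
c ↔ c = 0 ↔ 0 = 5
~a = ~1 = 4
(c ↔ c) ↔ ~a = 5 ↔ 4 = 4
a → c = 1 → 0 = 4
(a → c) ↔ c = 4 ↔ 0 = 1
((c ↔ c) ↔ ~a) ↔ ((a → c) ↔ c) = 4 ↔ 1 = 2
c ↔ c = 0 ↔ 0 = 5
~(c ↔ c) = ~5 = 0
~(c ↔ c) ↔ a = 0 ↔ 1 = 4
(((c ↔ c) ↔ ~a) ↔ ((a → c) ↔ c)) ∧ (~(c ↔ c) ↔ a) = 2 ∧ 4 = 2
c ↔ c = 0 ↔ 0 = 5
~a = ~1 = 4
(c ↔ c) ↔ ~a = 5 ↔ 4 = 4
a → c = 1 → 0 = 4
(a → c) ∧ c = 4 ∧ 0 = 0
((c ↔ c) ↔ ~a) ↔ ((a → c) ∧ c) = 4 ↔ 0 = 1
((((c ↔ c) ↔ ~a) ↔ ((a → c) ↔ c)) ∧ (~(c ↔ c) ↔ a)) → (((c ↔ c) ↔ ~a) ↔ ((a → c) ∧ c)) = 2 → 1 = 4
This gives 4 ≠ 5.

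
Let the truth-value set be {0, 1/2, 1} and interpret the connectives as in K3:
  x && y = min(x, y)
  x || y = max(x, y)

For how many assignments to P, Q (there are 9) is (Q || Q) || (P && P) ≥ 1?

5

P = 0, Q = 0 ↦ 0  <
P = 0, Q = 1/2 ↦ 1/2  <
P = 0, Q = 1 ↦ 1  ≥
P = 1/2, Q = 0 ↦ 1/2  <
P = 1/2, Q = 1/2 ↦ 1/2  <
P = 1/2, Q = 1 ↦ 1  ≥
P = 1, Q = 0 ↦ 1  ≥
P = 1, Q = 1/2 ↦ 1  ≥
P = 1, Q = 1 ↦ 1  ≥
So 5 of the 9 assignments meet the threshold.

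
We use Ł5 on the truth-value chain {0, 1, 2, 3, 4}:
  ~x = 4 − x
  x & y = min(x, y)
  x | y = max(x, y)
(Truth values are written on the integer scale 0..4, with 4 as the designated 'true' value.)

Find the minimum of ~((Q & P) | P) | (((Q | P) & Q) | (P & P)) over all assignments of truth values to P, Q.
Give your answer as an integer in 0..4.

2

Take P = 2, Q = 0:
Q & P = 0 & 2 = 0
(Q & P) | P = 0 | 2 = 2
~((Q & P) | P) = ~2 = 2
Q | P = 0 | 2 = 2
(Q | P) & Q = 2 & 0 = 0
P & P = 2 & 2 = 2
((Q | P) & Q) | (P & P) = 0 | 2 = 2
~((Q & P) | P) | (((Q | P) & Q) | (P & P)) = 2 | 2 = 2
No assignment yields a value below 2, so this is the minimum.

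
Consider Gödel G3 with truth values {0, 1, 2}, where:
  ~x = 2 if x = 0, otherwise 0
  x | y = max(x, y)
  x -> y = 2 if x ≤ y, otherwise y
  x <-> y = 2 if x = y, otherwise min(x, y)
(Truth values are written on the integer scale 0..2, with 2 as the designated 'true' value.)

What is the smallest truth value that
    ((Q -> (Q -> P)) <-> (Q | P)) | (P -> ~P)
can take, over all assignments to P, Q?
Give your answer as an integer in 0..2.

1

Take P = 1, Q = 0:
Q -> P = 0 -> 1 = 2
Q -> (Q -> P) = 0 -> 2 = 2
Q | P = 0 | 1 = 1
(Q -> (Q -> P)) <-> (Q | P) = 2 <-> 1 = 1
~P = ~1 = 0
P -> ~P = 1 -> 0 = 0
((Q -> (Q -> P)) <-> (Q | P)) | (P -> ~P) = 1 | 0 = 1
No assignment yields a value below 1, so this is the minimum.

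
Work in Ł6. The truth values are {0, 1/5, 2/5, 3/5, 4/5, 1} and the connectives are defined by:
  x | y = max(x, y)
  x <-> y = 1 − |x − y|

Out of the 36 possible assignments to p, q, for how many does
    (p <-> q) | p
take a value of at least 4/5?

value 1: 11 assignments (counts)
value 4/5: 12 assignments (counts)
value 3/5: 7 assignments
value 2/5: 3 assignments
value 1/5: 2 assignments
value 0: 1 assignment
So 23 of the 36 assignments meet the threshold.

23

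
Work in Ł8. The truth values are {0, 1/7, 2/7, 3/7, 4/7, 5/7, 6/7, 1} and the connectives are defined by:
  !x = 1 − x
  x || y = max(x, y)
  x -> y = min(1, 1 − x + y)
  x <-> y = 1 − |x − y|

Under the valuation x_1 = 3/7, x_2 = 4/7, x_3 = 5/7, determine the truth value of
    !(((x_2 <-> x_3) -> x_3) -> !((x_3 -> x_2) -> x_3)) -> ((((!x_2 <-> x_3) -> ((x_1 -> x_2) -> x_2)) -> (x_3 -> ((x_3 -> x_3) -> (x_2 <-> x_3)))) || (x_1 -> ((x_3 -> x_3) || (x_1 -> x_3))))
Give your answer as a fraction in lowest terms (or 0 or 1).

x_2 <-> x_3 = 4/7 <-> 5/7 = 6/7
(x_2 <-> x_3) -> x_3 = 6/7 -> 5/7 = 6/7
x_3 -> x_2 = 5/7 -> 4/7 = 6/7
(x_3 -> x_2) -> x_3 = 6/7 -> 5/7 = 6/7
!((x_3 -> x_2) -> x_3) = !6/7 = 1/7
((x_2 <-> x_3) -> x_3) -> !((x_3 -> x_2) -> x_3) = 6/7 -> 1/7 = 2/7
!(((x_2 <-> x_3) -> x_3) -> !((x_3 -> x_2) -> x_3)) = !2/7 = 5/7
!x_2 = !4/7 = 3/7
!x_2 <-> x_3 = 3/7 <-> 5/7 = 5/7
x_1 -> x_2 = 3/7 -> 4/7 = 1
(x_1 -> x_2) -> x_2 = 1 -> 4/7 = 4/7
(!x_2 <-> x_3) -> ((x_1 -> x_2) -> x_2) = 5/7 -> 4/7 = 6/7
x_3 -> x_3 = 5/7 -> 5/7 = 1
x_2 <-> x_3 = 4/7 <-> 5/7 = 6/7
(x_3 -> x_3) -> (x_2 <-> x_3) = 1 -> 6/7 = 6/7
x_3 -> ((x_3 -> x_3) -> (x_2 <-> x_3)) = 5/7 -> 6/7 = 1
((!x_2 <-> x_3) -> ((x_1 -> x_2) -> x_2)) -> (x_3 -> ((x_3 -> x_3) -> (x_2 <-> x_3))) = 6/7 -> 1 = 1
x_3 -> x_3 = 5/7 -> 5/7 = 1
x_1 -> x_3 = 3/7 -> 5/7 = 1
(x_3 -> x_3) || (x_1 -> x_3) = 1 || 1 = 1
x_1 -> ((x_3 -> x_3) || (x_1 -> x_3)) = 3/7 -> 1 = 1
(((!x_2 <-> x_3) -> ((x_1 -> x_2) -> x_2)) -> (x_3 -> ((x_3 -> x_3) -> (x_2 <-> x_3)))) || (x_1 -> ((x_3 -> x_3) || (x_1 -> x_3))) = 1 || 1 = 1
!(((x_2 <-> x_3) -> x_3) -> !((x_3 -> x_2) -> x_3)) -> ((((!x_2 <-> x_3) -> ((x_1 -> x_2) -> x_2)) -> (x_3 -> ((x_3 -> x_3) -> (x_2 <-> x_3)))) || (x_1 -> ((x_3 -> x_3) || (x_1 -> x_3)))) = 5/7 -> 1 = 1

1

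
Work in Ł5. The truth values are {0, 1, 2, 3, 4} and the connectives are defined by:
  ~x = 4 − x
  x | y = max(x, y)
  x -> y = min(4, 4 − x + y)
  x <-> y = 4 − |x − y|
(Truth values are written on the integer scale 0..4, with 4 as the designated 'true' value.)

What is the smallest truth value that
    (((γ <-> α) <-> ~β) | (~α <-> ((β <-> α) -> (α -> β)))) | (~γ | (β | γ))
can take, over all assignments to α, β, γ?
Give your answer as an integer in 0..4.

Take α = 2, β = 2, γ = 2:
γ <-> α = 2 <-> 2 = 4
~β = ~2 = 2
(γ <-> α) <-> ~β = 4 <-> 2 = 2
~α = ~2 = 2
β <-> α = 2 <-> 2 = 4
α -> β = 2 -> 2 = 4
(β <-> α) -> (α -> β) = 4 -> 4 = 4
~α <-> ((β <-> α) -> (α -> β)) = 2 <-> 4 = 2
((γ <-> α) <-> ~β) | (~α <-> ((β <-> α) -> (α -> β))) = 2 | 2 = 2
~γ = ~2 = 2
β | γ = 2 | 2 = 2
~γ | (β | γ) = 2 | 2 = 2
(((γ <-> α) <-> ~β) | (~α <-> ((β <-> α) -> (α -> β)))) | (~γ | (β | γ)) = 2 | 2 = 2
No assignment yields a value below 2, so this is the minimum.

2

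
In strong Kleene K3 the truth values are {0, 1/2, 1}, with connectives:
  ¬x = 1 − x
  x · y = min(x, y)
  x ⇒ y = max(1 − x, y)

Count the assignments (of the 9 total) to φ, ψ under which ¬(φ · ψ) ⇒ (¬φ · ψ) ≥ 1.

φ = 0, ψ = 0 ↦ 0  <
φ = 0, ψ = 1/2 ↦ 1/2  <
φ = 0, ψ = 1 ↦ 1  ≥
φ = 1/2, ψ = 0 ↦ 0  <
φ = 1/2, ψ = 1/2 ↦ 1/2  <
φ = 1/2, ψ = 1 ↦ 1/2  <
φ = 1, ψ = 0 ↦ 0  <
φ = 1, ψ = 1/2 ↦ 1/2  <
φ = 1, ψ = 1 ↦ 1  ≥
So 2 of the 9 assignments meet the threshold.

2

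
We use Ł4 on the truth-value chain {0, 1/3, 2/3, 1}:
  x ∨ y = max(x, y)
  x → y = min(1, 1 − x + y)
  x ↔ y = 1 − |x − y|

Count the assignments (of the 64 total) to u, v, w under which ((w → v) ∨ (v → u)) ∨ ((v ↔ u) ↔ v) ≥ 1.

61

value 1: 61 assignments (counts)
value 2/3: 3 assignments
So 61 of the 64 assignments meet the threshold.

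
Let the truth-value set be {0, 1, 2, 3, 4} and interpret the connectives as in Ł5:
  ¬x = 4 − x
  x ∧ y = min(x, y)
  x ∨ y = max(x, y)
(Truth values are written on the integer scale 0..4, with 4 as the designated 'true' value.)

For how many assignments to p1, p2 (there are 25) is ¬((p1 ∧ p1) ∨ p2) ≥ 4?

1

value 4: 1 assignment (counts)
value 3: 3 assignments
value 2: 5 assignments
value 1: 7 assignments
value 0: 9 assignments
So 1 of the 25 assignments meets the threshold.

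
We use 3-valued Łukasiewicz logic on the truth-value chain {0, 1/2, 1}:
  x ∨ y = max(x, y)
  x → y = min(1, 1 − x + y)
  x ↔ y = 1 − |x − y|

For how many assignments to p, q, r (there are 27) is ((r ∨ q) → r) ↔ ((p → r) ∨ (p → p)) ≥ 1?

18

value 1: 18 assignments (counts)
value 1/2: 6 assignments
value 0: 3 assignments
So 18 of the 27 assignments meet the threshold.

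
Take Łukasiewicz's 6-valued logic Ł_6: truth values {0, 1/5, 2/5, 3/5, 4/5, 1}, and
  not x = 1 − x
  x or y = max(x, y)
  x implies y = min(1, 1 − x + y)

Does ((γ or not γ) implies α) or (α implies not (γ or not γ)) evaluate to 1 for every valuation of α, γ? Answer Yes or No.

No

Counterexample: take α = 1/5, γ = 0.
not γ = not 0 = 1
γ or not γ = 0 or 1 = 1
(γ or not γ) implies α = 1 implies 1/5 = 1/5
not γ = not 0 = 1
γ or not γ = 0 or 1 = 1
not (γ or not γ) = not 1 = 0
α implies not (γ or not γ) = 1/5 implies 0 = 4/5
((γ or not γ) implies α) or (α implies not (γ or not γ)) = 1/5 or 4/5 = 4/5
This gives 4/5 ≠ 1.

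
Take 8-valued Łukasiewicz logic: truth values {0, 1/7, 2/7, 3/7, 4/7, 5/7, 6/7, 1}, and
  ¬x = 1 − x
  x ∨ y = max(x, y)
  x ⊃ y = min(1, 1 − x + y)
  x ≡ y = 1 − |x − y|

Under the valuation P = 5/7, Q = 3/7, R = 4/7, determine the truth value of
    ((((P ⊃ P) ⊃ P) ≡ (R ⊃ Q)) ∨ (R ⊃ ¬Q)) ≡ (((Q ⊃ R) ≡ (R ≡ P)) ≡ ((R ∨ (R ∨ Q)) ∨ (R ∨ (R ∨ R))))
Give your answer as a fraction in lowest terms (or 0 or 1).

P ⊃ P = 5/7 ⊃ 5/7 = 1
(P ⊃ P) ⊃ P = 1 ⊃ 5/7 = 5/7
R ⊃ Q = 4/7 ⊃ 3/7 = 6/7
((P ⊃ P) ⊃ P) ≡ (R ⊃ Q) = 5/7 ≡ 6/7 = 6/7
¬Q = ¬3/7 = 4/7
R ⊃ ¬Q = 4/7 ⊃ 4/7 = 1
(((P ⊃ P) ⊃ P) ≡ (R ⊃ Q)) ∨ (R ⊃ ¬Q) = 6/7 ∨ 1 = 1
Q ⊃ R = 3/7 ⊃ 4/7 = 1
R ≡ P = 4/7 ≡ 5/7 = 6/7
(Q ⊃ R) ≡ (R ≡ P) = 1 ≡ 6/7 = 6/7
R ∨ Q = 4/7 ∨ 3/7 = 4/7
R ∨ (R ∨ Q) = 4/7 ∨ 4/7 = 4/7
R ∨ R = 4/7 ∨ 4/7 = 4/7
R ∨ (R ∨ R) = 4/7 ∨ 4/7 = 4/7
(R ∨ (R ∨ Q)) ∨ (R ∨ (R ∨ R)) = 4/7 ∨ 4/7 = 4/7
((Q ⊃ R) ≡ (R ≡ P)) ≡ ((R ∨ (R ∨ Q)) ∨ (R ∨ (R ∨ R))) = 6/7 ≡ 4/7 = 5/7
((((P ⊃ P) ⊃ P) ≡ (R ⊃ Q)) ∨ (R ⊃ ¬Q)) ≡ (((Q ⊃ R) ≡ (R ≡ P)) ≡ ((R ∨ (R ∨ Q)) ∨ (R ∨ (R ∨ R)))) = 1 ≡ 5/7 = 5/7

5/7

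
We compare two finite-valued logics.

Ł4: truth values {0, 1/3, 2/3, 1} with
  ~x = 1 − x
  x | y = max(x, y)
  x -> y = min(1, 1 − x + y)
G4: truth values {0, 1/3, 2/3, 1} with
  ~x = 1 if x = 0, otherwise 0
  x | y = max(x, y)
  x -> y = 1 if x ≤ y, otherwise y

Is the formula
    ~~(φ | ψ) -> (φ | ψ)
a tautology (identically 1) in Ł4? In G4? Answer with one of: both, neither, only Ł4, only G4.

In Ł4: every assignment gives 1 — tautology.
In G4: at φ = 0, ψ = 1/3 the value is 1/3 — not a tautology.

only Ł4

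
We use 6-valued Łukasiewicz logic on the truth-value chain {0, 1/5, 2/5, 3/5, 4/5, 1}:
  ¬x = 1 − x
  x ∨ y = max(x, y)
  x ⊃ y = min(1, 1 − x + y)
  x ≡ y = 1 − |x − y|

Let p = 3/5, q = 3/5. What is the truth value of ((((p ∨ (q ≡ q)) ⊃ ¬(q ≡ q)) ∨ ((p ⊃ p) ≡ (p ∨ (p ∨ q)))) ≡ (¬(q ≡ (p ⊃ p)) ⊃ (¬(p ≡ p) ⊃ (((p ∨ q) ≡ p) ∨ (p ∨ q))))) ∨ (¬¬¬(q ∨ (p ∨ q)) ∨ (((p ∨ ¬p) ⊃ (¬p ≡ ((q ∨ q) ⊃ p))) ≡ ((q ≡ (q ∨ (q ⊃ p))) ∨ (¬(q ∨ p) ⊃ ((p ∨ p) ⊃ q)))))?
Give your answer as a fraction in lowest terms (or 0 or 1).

4/5

q ≡ q = 3/5 ≡ 3/5 = 1
p ∨ (q ≡ q) = 3/5 ∨ 1 = 1
q ≡ q = 3/5 ≡ 3/5 = 1
¬(q ≡ q) = ¬1 = 0
(p ∨ (q ≡ q)) ⊃ ¬(q ≡ q) = 1 ⊃ 0 = 0
p ⊃ p = 3/5 ⊃ 3/5 = 1
p ∨ q = 3/5 ∨ 3/5 = 3/5
p ∨ (p ∨ q) = 3/5 ∨ 3/5 = 3/5
(p ⊃ p) ≡ (p ∨ (p ∨ q)) = 1 ≡ 3/5 = 3/5
((p ∨ (q ≡ q)) ⊃ ¬(q ≡ q)) ∨ ((p ⊃ p) ≡ (p ∨ (p ∨ q))) = 0 ∨ 3/5 = 3/5
p ⊃ p = 3/5 ⊃ 3/5 = 1
q ≡ (p ⊃ p) = 3/5 ≡ 1 = 3/5
¬(q ≡ (p ⊃ p)) = ¬3/5 = 2/5
p ≡ p = 3/5 ≡ 3/5 = 1
¬(p ≡ p) = ¬1 = 0
p ∨ q = 3/5 ∨ 3/5 = 3/5
(p ∨ q) ≡ p = 3/5 ≡ 3/5 = 1
p ∨ q = 3/5 ∨ 3/5 = 3/5
((p ∨ q) ≡ p) ∨ (p ∨ q) = 1 ∨ 3/5 = 1
¬(p ≡ p) ⊃ (((p ∨ q) ≡ p) ∨ (p ∨ q)) = 0 ⊃ 1 = 1
¬(q ≡ (p ⊃ p)) ⊃ (¬(p ≡ p) ⊃ (((p ∨ q) ≡ p) ∨ (p ∨ q))) = 2/5 ⊃ 1 = 1
(((p ∨ (q ≡ q)) ⊃ ¬(q ≡ q)) ∨ ((p ⊃ p) ≡ (p ∨ (p ∨ q)))) ≡ (¬(q ≡ (p ⊃ p)) ⊃ (¬(p ≡ p) ⊃ (((p ∨ q) ≡ p) ∨ (p ∨ q)))) = 3/5 ≡ 1 = 3/5
p ∨ q = 3/5 ∨ 3/5 = 3/5
q ∨ (p ∨ q) = 3/5 ∨ 3/5 = 3/5
¬(q ∨ (p ∨ q)) = ¬3/5 = 2/5
¬¬(q ∨ (p ∨ q)) = ¬2/5 = 3/5
¬¬¬(q ∨ (p ∨ q)) = ¬3/5 = 2/5
¬p = ¬3/5 = 2/5
p ∨ ¬p = 3/5 ∨ 2/5 = 3/5
¬p = ¬3/5 = 2/5
q ∨ q = 3/5 ∨ 3/5 = 3/5
(q ∨ q) ⊃ p = 3/5 ⊃ 3/5 = 1
¬p ≡ ((q ∨ q) ⊃ p) = 2/5 ≡ 1 = 2/5
(p ∨ ¬p) ⊃ (¬p ≡ ((q ∨ q) ⊃ p)) = 3/5 ⊃ 2/5 = 4/5
q ⊃ p = 3/5 ⊃ 3/5 = 1
q ∨ (q ⊃ p) = 3/5 ∨ 1 = 1
q ≡ (q ∨ (q ⊃ p)) = 3/5 ≡ 1 = 3/5
q ∨ p = 3/5 ∨ 3/5 = 3/5
¬(q ∨ p) = ¬3/5 = 2/5
p ∨ p = 3/5 ∨ 3/5 = 3/5
(p ∨ p) ⊃ q = 3/5 ⊃ 3/5 = 1
¬(q ∨ p) ⊃ ((p ∨ p) ⊃ q) = 2/5 ⊃ 1 = 1
(q ≡ (q ∨ (q ⊃ p))) ∨ (¬(q ∨ p) ⊃ ((p ∨ p) ⊃ q)) = 3/5 ∨ 1 = 1
((p ∨ ¬p) ⊃ (¬p ≡ ((q ∨ q) ⊃ p))) ≡ ((q ≡ (q ∨ (q ⊃ p))) ∨ (¬(q ∨ p) ⊃ ((p ∨ p) ⊃ q))) = 4/5 ≡ 1 = 4/5
¬¬¬(q ∨ (p ∨ q)) ∨ (((p ∨ ¬p) ⊃ (¬p ≡ ((q ∨ q) ⊃ p))) ≡ ((q ≡ (q ∨ (q ⊃ p))) ∨ (¬(q ∨ p) ⊃ ((p ∨ p) ⊃ q)))) = 2/5 ∨ 4/5 = 4/5
((((p ∨ (q ≡ q)) ⊃ ¬(q ≡ q)) ∨ ((p ⊃ p) ≡ (p ∨ (p ∨ q)))) ≡ (¬(q ≡ (p ⊃ p)) ⊃ (¬(p ≡ p) ⊃ (((p ∨ q) ≡ p) ∨ (p ∨ q))))) ∨ (¬¬¬(q ∨ (p ∨ q)) ∨ (((p ∨ ¬p) ⊃ (¬p ≡ ((q ∨ q) ⊃ p))) ≡ ((q ≡ (q ∨ (q ⊃ p))) ∨ (¬(q ∨ p) ⊃ ((p ∨ p) ⊃ q))))) = 3/5 ∨ 4/5 = 4/5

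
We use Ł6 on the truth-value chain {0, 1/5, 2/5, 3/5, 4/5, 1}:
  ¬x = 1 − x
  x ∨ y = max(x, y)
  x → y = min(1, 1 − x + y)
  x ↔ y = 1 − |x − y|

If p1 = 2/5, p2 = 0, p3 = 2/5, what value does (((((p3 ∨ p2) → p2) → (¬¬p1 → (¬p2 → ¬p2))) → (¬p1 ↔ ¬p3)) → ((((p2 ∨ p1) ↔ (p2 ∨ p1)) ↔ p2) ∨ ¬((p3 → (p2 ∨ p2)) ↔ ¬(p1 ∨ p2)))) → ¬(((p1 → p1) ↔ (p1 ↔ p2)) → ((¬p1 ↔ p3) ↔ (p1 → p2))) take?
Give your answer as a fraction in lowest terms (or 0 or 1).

p3 ∨ p2 = 2/5 ∨ 0 = 2/5
(p3 ∨ p2) → p2 = 2/5 → 0 = 3/5
¬p1 = ¬2/5 = 3/5
¬¬p1 = ¬3/5 = 2/5
¬p2 = ¬0 = 1
¬p2 = ¬0 = 1
¬p2 → ¬p2 = 1 → 1 = 1
¬¬p1 → (¬p2 → ¬p2) = 2/5 → 1 = 1
((p3 ∨ p2) → p2) → (¬¬p1 → (¬p2 → ¬p2)) = 3/5 → 1 = 1
¬p1 = ¬2/5 = 3/5
¬p3 = ¬2/5 = 3/5
¬p1 ↔ ¬p3 = 3/5 ↔ 3/5 = 1
(((p3 ∨ p2) → p2) → (¬¬p1 → (¬p2 → ¬p2))) → (¬p1 ↔ ¬p3) = 1 → 1 = 1
p2 ∨ p1 = 0 ∨ 2/5 = 2/5
p2 ∨ p1 = 0 ∨ 2/5 = 2/5
(p2 ∨ p1) ↔ (p2 ∨ p1) = 2/5 ↔ 2/5 = 1
((p2 ∨ p1) ↔ (p2 ∨ p1)) ↔ p2 = 1 ↔ 0 = 0
p2 ∨ p2 = 0 ∨ 0 = 0
p3 → (p2 ∨ p2) = 2/5 → 0 = 3/5
p1 ∨ p2 = 2/5 ∨ 0 = 2/5
¬(p1 ∨ p2) = ¬2/5 = 3/5
(p3 → (p2 ∨ p2)) ↔ ¬(p1 ∨ p2) = 3/5 ↔ 3/5 = 1
¬((p3 → (p2 ∨ p2)) ↔ ¬(p1 ∨ p2)) = ¬1 = 0
(((p2 ∨ p1) ↔ (p2 ∨ p1)) ↔ p2) ∨ ¬((p3 → (p2 ∨ p2)) ↔ ¬(p1 ∨ p2)) = 0 ∨ 0 = 0
((((p3 ∨ p2) → p2) → (¬¬p1 → (¬p2 → ¬p2))) → (¬p1 ↔ ¬p3)) → ((((p2 ∨ p1) ↔ (p2 ∨ p1)) ↔ p2) ∨ ¬((p3 → (p2 ∨ p2)) ↔ ¬(p1 ∨ p2))) = 1 → 0 = 0
p1 → p1 = 2/5 → 2/5 = 1
p1 ↔ p2 = 2/5 ↔ 0 = 3/5
(p1 → p1) ↔ (p1 ↔ p2) = 1 ↔ 3/5 = 3/5
¬p1 = ¬2/5 = 3/5
¬p1 ↔ p3 = 3/5 ↔ 2/5 = 4/5
p1 → p2 = 2/5 → 0 = 3/5
(¬p1 ↔ p3) ↔ (p1 → p2) = 4/5 ↔ 3/5 = 4/5
((p1 → p1) ↔ (p1 ↔ p2)) → ((¬p1 ↔ p3) ↔ (p1 → p2)) = 3/5 → 4/5 = 1
¬(((p1 → p1) ↔ (p1 ↔ p2)) → ((¬p1 ↔ p3) ↔ (p1 → p2))) = ¬1 = 0
(((((p3 ∨ p2) → p2) → (¬¬p1 → (¬p2 → ¬p2))) → (¬p1 ↔ ¬p3)) → ((((p2 ∨ p1) ↔ (p2 ∨ p1)) ↔ p2) ∨ ¬((p3 → (p2 ∨ p2)) ↔ ¬(p1 ∨ p2)))) → ¬(((p1 → p1) ↔ (p1 ↔ p2)) → ((¬p1 ↔ p3) ↔ (p1 → p2))) = 0 → 0 = 1

1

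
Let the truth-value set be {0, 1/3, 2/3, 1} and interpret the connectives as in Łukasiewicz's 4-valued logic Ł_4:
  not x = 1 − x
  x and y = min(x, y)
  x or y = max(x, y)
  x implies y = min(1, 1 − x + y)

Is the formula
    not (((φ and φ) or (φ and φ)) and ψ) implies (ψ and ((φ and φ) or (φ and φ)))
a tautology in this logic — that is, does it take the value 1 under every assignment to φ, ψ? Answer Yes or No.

No

Counterexample: take φ = 0, ψ = 0.
φ and φ = 0 and 0 = 0
φ and φ = 0 and 0 = 0
(φ and φ) or (φ and φ) = 0 or 0 = 0
((φ and φ) or (φ and φ)) and ψ = 0 and 0 = 0
not (((φ and φ) or (φ and φ)) and ψ) = not 0 = 1
ψ and ((φ and φ) or (φ and φ)) = 0 and 0 = 0
not (((φ and φ) or (φ and φ)) and ψ) implies (ψ and ((φ and φ) or (φ and φ))) = 1 implies 0 = 0
This gives 0 ≠ 1.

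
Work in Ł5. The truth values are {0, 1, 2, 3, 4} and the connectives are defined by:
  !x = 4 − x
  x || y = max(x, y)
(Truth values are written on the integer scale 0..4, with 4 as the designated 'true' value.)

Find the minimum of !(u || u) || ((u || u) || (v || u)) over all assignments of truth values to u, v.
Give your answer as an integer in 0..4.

2

Take u = 2, v = 0:
u || u = 2 || 2 = 2
!(u || u) = !2 = 2
u || u = 2 || 2 = 2
v || u = 0 || 2 = 2
(u || u) || (v || u) = 2 || 2 = 2
!(u || u) || ((u || u) || (v || u)) = 2 || 2 = 2
No assignment yields a value below 2, so this is the minimum.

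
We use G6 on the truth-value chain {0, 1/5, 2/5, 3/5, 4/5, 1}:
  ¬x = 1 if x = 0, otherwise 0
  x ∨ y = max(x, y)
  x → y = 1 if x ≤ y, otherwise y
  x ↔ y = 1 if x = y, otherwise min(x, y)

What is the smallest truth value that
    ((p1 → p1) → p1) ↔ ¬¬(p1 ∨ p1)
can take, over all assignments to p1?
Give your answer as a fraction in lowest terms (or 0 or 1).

1/5

Take p1 = 1/5:
p1 → p1 = 1/5 → 1/5 = 1
(p1 → p1) → p1 = 1 → 1/5 = 1/5
p1 ∨ p1 = 1/5 ∨ 1/5 = 1/5
¬(p1 ∨ p1) = ¬1/5 = 0
¬¬(p1 ∨ p1) = ¬0 = 1
((p1 → p1) → p1) ↔ ¬¬(p1 ∨ p1) = 1/5 ↔ 1 = 1/5
No assignment yields a value below 1/5, so this is the minimum.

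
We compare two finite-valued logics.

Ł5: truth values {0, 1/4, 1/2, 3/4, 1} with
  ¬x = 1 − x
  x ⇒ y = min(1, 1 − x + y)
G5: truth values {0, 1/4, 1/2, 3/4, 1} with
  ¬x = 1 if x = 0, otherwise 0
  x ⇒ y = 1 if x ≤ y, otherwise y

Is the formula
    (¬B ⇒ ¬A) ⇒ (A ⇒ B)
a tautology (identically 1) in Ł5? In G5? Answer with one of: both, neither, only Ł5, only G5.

In Ł5: every assignment gives 1 — tautology.
In G5: at A = 1/2, B = 1/4 the value is 1/4 — not a tautology.

only Ł5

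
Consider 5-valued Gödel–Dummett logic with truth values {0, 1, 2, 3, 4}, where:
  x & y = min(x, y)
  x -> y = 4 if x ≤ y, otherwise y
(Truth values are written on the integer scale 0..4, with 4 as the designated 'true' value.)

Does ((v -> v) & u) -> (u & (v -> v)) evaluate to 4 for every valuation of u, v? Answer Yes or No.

Yes

At u = 3, v = 1, for instance:
v -> v = 1 -> 1 = 4
(v -> v) & u = 4 & 3 = 3
u & (v -> v) = 3 & 4 = 3
((v -> v) & u) -> (u & (v -> v)) = 3 -> 3 = 4
and checking the remaining 24 assignments likewise gives ≥ 4 in every case.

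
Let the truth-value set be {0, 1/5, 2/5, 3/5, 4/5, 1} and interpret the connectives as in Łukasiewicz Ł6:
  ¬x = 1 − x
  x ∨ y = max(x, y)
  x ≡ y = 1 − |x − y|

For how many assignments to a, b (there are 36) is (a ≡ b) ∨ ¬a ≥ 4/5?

value 1: 11 assignments (counts)
value 4/5: 12 assignments (counts)
value 3/5: 7 assignments
value 2/5: 3 assignments
value 1/5: 2 assignments
value 0: 1 assignment
So 23 of the 36 assignments meet the threshold.

23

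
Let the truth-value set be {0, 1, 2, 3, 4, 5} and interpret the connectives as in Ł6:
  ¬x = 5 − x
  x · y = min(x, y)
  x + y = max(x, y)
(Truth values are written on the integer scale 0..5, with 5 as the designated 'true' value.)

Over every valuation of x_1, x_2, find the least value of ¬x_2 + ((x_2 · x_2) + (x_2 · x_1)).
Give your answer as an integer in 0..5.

Take x_1 = 0, x_2 = 2:
¬x_2 = ¬2 = 3
x_2 · x_2 = 2 · 2 = 2
x_2 · x_1 = 2 · 0 = 0
(x_2 · x_2) + (x_2 · x_1) = 2 + 0 = 2
¬x_2 + ((x_2 · x_2) + (x_2 · x_1)) = 3 + 2 = 3
No assignment yields a value below 3, so this is the minimum.

3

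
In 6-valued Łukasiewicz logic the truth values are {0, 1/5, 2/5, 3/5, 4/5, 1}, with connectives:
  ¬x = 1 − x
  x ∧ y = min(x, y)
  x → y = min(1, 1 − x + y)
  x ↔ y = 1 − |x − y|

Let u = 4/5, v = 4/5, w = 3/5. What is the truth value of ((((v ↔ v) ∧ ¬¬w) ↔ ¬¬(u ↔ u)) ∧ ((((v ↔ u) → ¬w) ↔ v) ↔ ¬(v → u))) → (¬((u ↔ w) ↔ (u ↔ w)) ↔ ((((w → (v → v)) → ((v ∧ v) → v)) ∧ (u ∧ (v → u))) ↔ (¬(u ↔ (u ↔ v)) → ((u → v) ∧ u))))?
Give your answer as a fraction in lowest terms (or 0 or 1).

v ↔ v = 4/5 ↔ 4/5 = 1
¬w = ¬3/5 = 2/5
¬¬w = ¬2/5 = 3/5
(v ↔ v) ∧ ¬¬w = 1 ∧ 3/5 = 3/5
u ↔ u = 4/5 ↔ 4/5 = 1
¬(u ↔ u) = ¬1 = 0
¬¬(u ↔ u) = ¬0 = 1
((v ↔ v) ∧ ¬¬w) ↔ ¬¬(u ↔ u) = 3/5 ↔ 1 = 3/5
v ↔ u = 4/5 ↔ 4/5 = 1
¬w = ¬3/5 = 2/5
(v ↔ u) → ¬w = 1 → 2/5 = 2/5
((v ↔ u) → ¬w) ↔ v = 2/5 ↔ 4/5 = 3/5
v → u = 4/5 → 4/5 = 1
¬(v → u) = ¬1 = 0
(((v ↔ u) → ¬w) ↔ v) ↔ ¬(v → u) = 3/5 ↔ 0 = 2/5
(((v ↔ v) ∧ ¬¬w) ↔ ¬¬(u ↔ u)) ∧ ((((v ↔ u) → ¬w) ↔ v) ↔ ¬(v → u)) = 3/5 ∧ 2/5 = 2/5
u ↔ w = 4/5 ↔ 3/5 = 4/5
u ↔ w = 4/5 ↔ 3/5 = 4/5
(u ↔ w) ↔ (u ↔ w) = 4/5 ↔ 4/5 = 1
¬((u ↔ w) ↔ (u ↔ w)) = ¬1 = 0
v → v = 4/5 → 4/5 = 1
w → (v → v) = 3/5 → 1 = 1
v ∧ v = 4/5 ∧ 4/5 = 4/5
(v ∧ v) → v = 4/5 → 4/5 = 1
(w → (v → v)) → ((v ∧ v) → v) = 1 → 1 = 1
v → u = 4/5 → 4/5 = 1
u ∧ (v → u) = 4/5 ∧ 1 = 4/5
((w → (v → v)) → ((v ∧ v) → v)) ∧ (u ∧ (v → u)) = 1 ∧ 4/5 = 4/5
u ↔ v = 4/5 ↔ 4/5 = 1
u ↔ (u ↔ v) = 4/5 ↔ 1 = 4/5
¬(u ↔ (u ↔ v)) = ¬4/5 = 1/5
u → v = 4/5 → 4/5 = 1
(u → v) ∧ u = 1 ∧ 4/5 = 4/5
¬(u ↔ (u ↔ v)) → ((u → v) ∧ u) = 1/5 → 4/5 = 1
(((w → (v → v)) → ((v ∧ v) → v)) ∧ (u ∧ (v → u))) ↔ (¬(u ↔ (u ↔ v)) → ((u → v) ∧ u)) = 4/5 ↔ 1 = 4/5
¬((u ↔ w) ↔ (u ↔ w)) ↔ ((((w → (v → v)) → ((v ∧ v) → v)) ∧ (u ∧ (v → u))) ↔ (¬(u ↔ (u ↔ v)) → ((u → v) ∧ u))) = 0 ↔ 4/5 = 1/5
((((v ↔ v) ∧ ¬¬w) ↔ ¬¬(u ↔ u)) ∧ ((((v ↔ u) → ¬w) ↔ v) ↔ ¬(v → u))) → (¬((u ↔ w) ↔ (u ↔ w)) ↔ ((((w → (v → v)) → ((v ∧ v) → v)) ∧ (u ∧ (v → u))) ↔ (¬(u ↔ (u ↔ v)) → ((u → v) ∧ u)))) = 2/5 → 1/5 = 4/5

4/5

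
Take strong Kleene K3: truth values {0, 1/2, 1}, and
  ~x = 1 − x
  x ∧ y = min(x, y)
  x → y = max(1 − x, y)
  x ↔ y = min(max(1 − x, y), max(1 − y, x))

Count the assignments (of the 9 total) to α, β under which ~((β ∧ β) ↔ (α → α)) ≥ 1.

α = 0, β = 0 ↦ 1  ≥
α = 0, β = 1/2 ↦ 1/2  <
α = 0, β = 1 ↦ 0  <
α = 1/2, β = 0 ↦ 1/2  <
α = 1/2, β = 1/2 ↦ 1/2  <
α = 1/2, β = 1 ↦ 1/2  <
α = 1, β = 0 ↦ 1  ≥
α = 1, β = 1/2 ↦ 1/2  <
α = 1, β = 1 ↦ 0  <
So 2 of the 9 assignments meet the threshold.

2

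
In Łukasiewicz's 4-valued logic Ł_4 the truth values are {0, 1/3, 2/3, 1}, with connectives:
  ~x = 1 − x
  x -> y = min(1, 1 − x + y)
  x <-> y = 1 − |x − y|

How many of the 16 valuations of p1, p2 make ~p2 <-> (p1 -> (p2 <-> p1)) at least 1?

p1 = 0, p2 = 0 ↦ 1  ≥
p1 = 0, p2 = 1/3 ↦ 2/3  <
p1 = 0, p2 = 2/3 ↦ 1/3  <
p1 = 0, p2 = 1 ↦ 0  <
p1 = 1/3, p2 = 0 ↦ 1  ≥
p1 = 1/3, p2 = 1/3 ↦ 2/3  <
p1 = 1/3, p2 = 2/3 ↦ 1/3  <
p1 = 1/3, p2 = 1 ↦ 0  <
p1 = 2/3, p2 = 0 ↦ 2/3  <
p1 = 2/3, p2 = 1/3 ↦ 2/3  <
p1 = 2/3, p2 = 2/3 ↦ 1/3  <
p1 = 2/3, p2 = 1 ↦ 0  <
p1 = 1, p2 = 0 ↦ 0  <
p1 = 1, p2 = 1/3 ↦ 2/3  <
p1 = 1, p2 = 2/3 ↦ 2/3  <
p1 = 1, p2 = 1 ↦ 0  <
So 2 of the 16 assignments meet the threshold.

2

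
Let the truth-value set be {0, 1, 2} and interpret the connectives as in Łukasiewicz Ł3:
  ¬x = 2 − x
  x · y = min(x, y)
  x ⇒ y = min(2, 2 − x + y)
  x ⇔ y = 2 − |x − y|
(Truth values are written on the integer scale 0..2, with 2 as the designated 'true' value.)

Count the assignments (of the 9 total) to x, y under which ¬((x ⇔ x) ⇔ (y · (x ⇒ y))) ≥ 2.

3

x = 0, y = 0 ↦ 2  ≥
x = 0, y = 1 ↦ 1  <
x = 0, y = 2 ↦ 0  <
x = 1, y = 0 ↦ 2  ≥
x = 1, y = 1 ↦ 1  <
x = 1, y = 2 ↦ 0  <
x = 2, y = 0 ↦ 2  ≥
x = 2, y = 1 ↦ 1  <
x = 2, y = 2 ↦ 0  <
So 3 of the 9 assignments meet the threshold.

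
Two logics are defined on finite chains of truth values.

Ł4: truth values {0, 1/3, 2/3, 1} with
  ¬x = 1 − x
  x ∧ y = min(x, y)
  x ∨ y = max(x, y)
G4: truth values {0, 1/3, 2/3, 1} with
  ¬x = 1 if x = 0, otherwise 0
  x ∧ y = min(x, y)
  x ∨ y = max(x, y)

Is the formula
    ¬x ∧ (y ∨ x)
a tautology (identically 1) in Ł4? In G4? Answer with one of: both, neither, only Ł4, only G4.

neither

In Ł4: at x = 0, y = 0 the value is 0 — not a tautology.
In G4: at x = 0, y = 0 the value is 0 — not a tautology.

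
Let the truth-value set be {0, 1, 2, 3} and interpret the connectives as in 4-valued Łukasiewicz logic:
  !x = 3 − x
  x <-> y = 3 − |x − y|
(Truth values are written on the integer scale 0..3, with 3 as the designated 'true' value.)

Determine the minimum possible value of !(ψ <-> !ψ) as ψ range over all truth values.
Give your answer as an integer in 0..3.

1

Take ψ = 1:
!ψ = !1 = 2
ψ <-> !ψ = 1 <-> 2 = 2
!(ψ <-> !ψ) = !2 = 1
No assignment yields a value below 1, so this is the minimum.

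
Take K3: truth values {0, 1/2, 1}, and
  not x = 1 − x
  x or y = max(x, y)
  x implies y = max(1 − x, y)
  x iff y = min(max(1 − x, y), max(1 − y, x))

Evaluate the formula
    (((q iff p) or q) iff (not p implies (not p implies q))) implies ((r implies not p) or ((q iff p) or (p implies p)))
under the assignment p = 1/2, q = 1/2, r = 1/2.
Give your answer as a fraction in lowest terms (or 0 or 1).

q iff p = 1/2 iff 1/2 = 1/2
(q iff p) or q = 1/2 or 1/2 = 1/2
not p = not 1/2 = 1/2
not p = not 1/2 = 1/2
not p implies q = 1/2 implies 1/2 = 1/2
not p implies (not p implies q) = 1/2 implies 1/2 = 1/2
((q iff p) or q) iff (not p implies (not p implies q)) = 1/2 iff 1/2 = 1/2
not p = not 1/2 = 1/2
r implies not p = 1/2 implies 1/2 = 1/2
q iff p = 1/2 iff 1/2 = 1/2
p implies p = 1/2 implies 1/2 = 1/2
(q iff p) or (p implies p) = 1/2 or 1/2 = 1/2
(r implies not p) or ((q iff p) or (p implies p)) = 1/2 or 1/2 = 1/2
(((q iff p) or q) iff (not p implies (not p implies q))) implies ((r implies not p) or ((q iff p) or (p implies p))) = 1/2 implies 1/2 = 1/2

1/2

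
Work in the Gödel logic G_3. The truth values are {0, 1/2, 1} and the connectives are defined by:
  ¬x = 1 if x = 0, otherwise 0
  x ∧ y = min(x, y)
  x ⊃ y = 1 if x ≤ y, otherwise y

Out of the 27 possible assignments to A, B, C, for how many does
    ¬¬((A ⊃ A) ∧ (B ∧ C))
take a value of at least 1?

12

value 1: 12 assignments (counts)
value 0: 15 assignments
So 12 of the 27 assignments meet the threshold.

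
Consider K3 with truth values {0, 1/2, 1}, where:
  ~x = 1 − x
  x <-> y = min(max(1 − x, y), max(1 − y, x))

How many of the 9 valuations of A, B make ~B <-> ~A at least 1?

2

A = 0, B = 0 ↦ 1  ≥
A = 0, B = 1/2 ↦ 1/2  <
A = 0, B = 1 ↦ 0  <
A = 1/2, B = 0 ↦ 1/2  <
A = 1/2, B = 1/2 ↦ 1/2  <
A = 1/2, B = 1 ↦ 1/2  <
A = 1, B = 0 ↦ 0  <
A = 1, B = 1/2 ↦ 1/2  <
A = 1, B = 1 ↦ 1  ≥
So 2 of the 9 assignments meet the threshold.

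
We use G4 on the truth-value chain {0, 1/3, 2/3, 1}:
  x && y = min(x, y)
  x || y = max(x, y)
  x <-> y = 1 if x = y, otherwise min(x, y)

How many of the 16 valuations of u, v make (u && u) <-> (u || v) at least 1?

u = 0, v = 0 ↦ 1  ≥
u = 0, v = 1/3 ↦ 0  <
u = 0, v = 2/3 ↦ 0  <
u = 0, v = 1 ↦ 0  <
u = 1/3, v = 0 ↦ 1  ≥
u = 1/3, v = 1/3 ↦ 1  ≥
u = 1/3, v = 2/3 ↦ 1/3  <
u = 1/3, v = 1 ↦ 1/3  <
u = 2/3, v = 0 ↦ 1  ≥
u = 2/3, v = 1/3 ↦ 1  ≥
u = 2/3, v = 2/3 ↦ 1  ≥
u = 2/3, v = 1 ↦ 2/3  <
u = 1, v = 0 ↦ 1  ≥
u = 1, v = 1/3 ↦ 1  ≥
u = 1, v = 2/3 ↦ 1  ≥
u = 1, v = 1 ↦ 1  ≥
So 10 of the 16 assignments meet the threshold.

10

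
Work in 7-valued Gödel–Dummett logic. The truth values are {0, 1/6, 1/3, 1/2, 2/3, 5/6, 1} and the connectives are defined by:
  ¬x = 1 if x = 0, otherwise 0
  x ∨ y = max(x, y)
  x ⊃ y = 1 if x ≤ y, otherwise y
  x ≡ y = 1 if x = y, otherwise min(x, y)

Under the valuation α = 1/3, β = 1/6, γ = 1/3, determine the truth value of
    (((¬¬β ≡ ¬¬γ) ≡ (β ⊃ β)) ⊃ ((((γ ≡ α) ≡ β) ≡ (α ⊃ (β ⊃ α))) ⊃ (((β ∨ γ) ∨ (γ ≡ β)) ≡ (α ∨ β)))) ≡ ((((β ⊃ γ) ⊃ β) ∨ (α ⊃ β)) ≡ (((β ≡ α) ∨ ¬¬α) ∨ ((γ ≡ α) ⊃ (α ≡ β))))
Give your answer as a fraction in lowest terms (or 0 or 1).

1/6

¬β = ¬1/6 = 0
¬¬β = ¬0 = 1
¬γ = ¬1/3 = 0
¬¬γ = ¬0 = 1
¬¬β ≡ ¬¬γ = 1 ≡ 1 = 1
β ⊃ β = 1/6 ⊃ 1/6 = 1
(¬¬β ≡ ¬¬γ) ≡ (β ⊃ β) = 1 ≡ 1 = 1
γ ≡ α = 1/3 ≡ 1/3 = 1
(γ ≡ α) ≡ β = 1 ≡ 1/6 = 1/6
β ⊃ α = 1/6 ⊃ 1/3 = 1
α ⊃ (β ⊃ α) = 1/3 ⊃ 1 = 1
((γ ≡ α) ≡ β) ≡ (α ⊃ (β ⊃ α)) = 1/6 ≡ 1 = 1/6
β ∨ γ = 1/6 ∨ 1/3 = 1/3
γ ≡ β = 1/3 ≡ 1/6 = 1/6
(β ∨ γ) ∨ (γ ≡ β) = 1/3 ∨ 1/6 = 1/3
α ∨ β = 1/3 ∨ 1/6 = 1/3
((β ∨ γ) ∨ (γ ≡ β)) ≡ (α ∨ β) = 1/3 ≡ 1/3 = 1
(((γ ≡ α) ≡ β) ≡ (α ⊃ (β ⊃ α))) ⊃ (((β ∨ γ) ∨ (γ ≡ β)) ≡ (α ∨ β)) = 1/6 ⊃ 1 = 1
((¬¬β ≡ ¬¬γ) ≡ (β ⊃ β)) ⊃ ((((γ ≡ α) ≡ β) ≡ (α ⊃ (β ⊃ α))) ⊃ (((β ∨ γ) ∨ (γ ≡ β)) ≡ (α ∨ β))) = 1 ⊃ 1 = 1
β ⊃ γ = 1/6 ⊃ 1/3 = 1
(β ⊃ γ) ⊃ β = 1 ⊃ 1/6 = 1/6
α ⊃ β = 1/3 ⊃ 1/6 = 1/6
((β ⊃ γ) ⊃ β) ∨ (α ⊃ β) = 1/6 ∨ 1/6 = 1/6
β ≡ α = 1/6 ≡ 1/3 = 1/6
¬α = ¬1/3 = 0
¬¬α = ¬0 = 1
(β ≡ α) ∨ ¬¬α = 1/6 ∨ 1 = 1
γ ≡ α = 1/3 ≡ 1/3 = 1
α ≡ β = 1/3 ≡ 1/6 = 1/6
(γ ≡ α) ⊃ (α ≡ β) = 1 ⊃ 1/6 = 1/6
((β ≡ α) ∨ ¬¬α) ∨ ((γ ≡ α) ⊃ (α ≡ β)) = 1 ∨ 1/6 = 1
(((β ⊃ γ) ⊃ β) ∨ (α ⊃ β)) ≡ (((β ≡ α) ∨ ¬¬α) ∨ ((γ ≡ α) ⊃ (α ≡ β))) = 1/6 ≡ 1 = 1/6
(((¬¬β ≡ ¬¬γ) ≡ (β ⊃ β)) ⊃ ((((γ ≡ α) ≡ β) ≡ (α ⊃ (β ⊃ α))) ⊃ (((β ∨ γ) ∨ (γ ≡ β)) ≡ (α ∨ β)))) ≡ ((((β ⊃ γ) ⊃ β) ∨ (α ⊃ β)) ≡ (((β ≡ α) ∨ ¬¬α) ∨ ((γ ≡ α) ⊃ (α ≡ β)))) = 1 ≡ 1/6 = 1/6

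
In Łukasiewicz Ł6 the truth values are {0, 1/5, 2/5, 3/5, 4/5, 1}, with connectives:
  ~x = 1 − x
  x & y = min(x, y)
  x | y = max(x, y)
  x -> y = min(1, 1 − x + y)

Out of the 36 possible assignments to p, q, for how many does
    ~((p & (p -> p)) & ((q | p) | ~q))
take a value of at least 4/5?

value 1: 6 assignments (counts)
value 4/5: 6 assignments (counts)
value 3/5: 6 assignments
value 2/5: 6 assignments
value 1/5: 6 assignments
value 0: 6 assignments
So 12 of the 36 assignments meet the threshold.

12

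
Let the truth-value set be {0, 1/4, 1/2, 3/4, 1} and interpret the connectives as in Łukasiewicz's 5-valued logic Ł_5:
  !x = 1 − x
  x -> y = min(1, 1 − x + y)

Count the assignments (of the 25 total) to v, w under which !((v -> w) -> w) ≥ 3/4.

4

value 1: 1 assignment (counts)
value 3/4: 3 assignments (counts)
value 1/2: 5 assignments
value 1/4: 7 assignments
value 0: 9 assignments
So 4 of the 25 assignments meet the threshold.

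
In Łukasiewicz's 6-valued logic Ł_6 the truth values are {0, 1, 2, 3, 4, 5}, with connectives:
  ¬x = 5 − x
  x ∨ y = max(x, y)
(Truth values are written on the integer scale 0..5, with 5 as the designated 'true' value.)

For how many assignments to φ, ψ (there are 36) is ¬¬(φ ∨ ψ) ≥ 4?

value 5: 11 assignments (counts)
value 4: 9 assignments (counts)
value 3: 7 assignments
value 2: 5 assignments
value 1: 3 assignments
value 0: 1 assignment
So 20 of the 36 assignments meet the threshold.

20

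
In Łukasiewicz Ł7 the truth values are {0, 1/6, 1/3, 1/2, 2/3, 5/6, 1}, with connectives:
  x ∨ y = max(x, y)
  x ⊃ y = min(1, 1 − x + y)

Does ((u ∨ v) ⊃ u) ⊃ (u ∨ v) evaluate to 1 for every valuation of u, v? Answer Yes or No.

Counterexample: take u = 0, v = 0.
u ∨ v = 0 ∨ 0 = 0
(u ∨ v) ⊃ u = 0 ⊃ 0 = 1
u ∨ v = 0 ∨ 0 = 0
((u ∨ v) ⊃ u) ⊃ (u ∨ v) = 1 ⊃ 0 = 0
This gives 0 ≠ 1.

No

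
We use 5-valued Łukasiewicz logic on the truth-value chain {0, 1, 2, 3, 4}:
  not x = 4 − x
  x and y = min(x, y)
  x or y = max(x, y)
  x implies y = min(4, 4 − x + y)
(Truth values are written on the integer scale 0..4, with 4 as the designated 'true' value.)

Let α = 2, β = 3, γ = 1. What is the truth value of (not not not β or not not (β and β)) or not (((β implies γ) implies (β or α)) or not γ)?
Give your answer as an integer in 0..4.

not β = not 3 = 1
not not β = not 1 = 3
not not not β = not 3 = 1
β and β = 3 and 3 = 3
not (β and β) = not 3 = 1
not not (β and β) = not 1 = 3
not not not β or not not (β and β) = 1 or 3 = 3
β implies γ = 3 implies 1 = 2
β or α = 3 or 2 = 3
(β implies γ) implies (β or α) = 2 implies 3 = 4
not γ = not 1 = 3
((β implies γ) implies (β or α)) or not γ = 4 or 3 = 4
not (((β implies γ) implies (β or α)) or not γ) = not 4 = 0
(not not not β or not not (β and β)) or not (((β implies γ) implies (β or α)) or not γ) = 3 or 0 = 3

3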